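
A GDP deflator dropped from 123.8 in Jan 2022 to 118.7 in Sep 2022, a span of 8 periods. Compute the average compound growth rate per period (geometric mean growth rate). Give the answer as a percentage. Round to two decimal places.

-0.52%

Growth factor = (118.7/123.8)^(1/8) = (0.958805)^(1/8) = 0.994755
Growth rate = 0.994755 − 1 = -0.005245 = -0.5245%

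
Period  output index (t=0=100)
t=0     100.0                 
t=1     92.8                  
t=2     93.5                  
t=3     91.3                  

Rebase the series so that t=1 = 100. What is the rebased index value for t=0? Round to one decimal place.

107.8

Rebased(t=0) = 100.0 / 92.8 × 100 = 107.7586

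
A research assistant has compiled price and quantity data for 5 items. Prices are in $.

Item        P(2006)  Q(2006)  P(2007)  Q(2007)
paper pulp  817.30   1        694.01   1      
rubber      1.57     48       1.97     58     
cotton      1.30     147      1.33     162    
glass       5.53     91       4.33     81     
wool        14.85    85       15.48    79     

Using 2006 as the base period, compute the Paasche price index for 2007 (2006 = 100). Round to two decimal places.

94.79

Paasche price index uses current-period quantities as weights.
ΣP(2007)·Q(2007) = 694.01×1 + 1.97×58 + 1.33×162 + 4.33×81 + 15.48×79 = 694.01 + 114.26 + 215.46 + 350.73 + 1222.92 = 2597.38
ΣP(2006)·Q(2007) = 817.30×1 + 1.57×58 + 1.30×162 + 5.53×81 + 14.85×79 = 817.3 + 91.06 + 210.6 + 447.93 + 1173.15 = 2740.04
Index = 2597.38 / 2740.04 × 100 = 94.7935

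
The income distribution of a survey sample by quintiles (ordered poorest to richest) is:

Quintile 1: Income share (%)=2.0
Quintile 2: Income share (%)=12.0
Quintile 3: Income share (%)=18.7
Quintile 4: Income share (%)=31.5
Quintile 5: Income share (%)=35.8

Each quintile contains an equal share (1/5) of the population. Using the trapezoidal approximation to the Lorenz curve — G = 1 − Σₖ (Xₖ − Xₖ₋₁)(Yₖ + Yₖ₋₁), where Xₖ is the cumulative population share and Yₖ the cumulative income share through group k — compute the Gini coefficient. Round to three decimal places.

Cumulative income shares Yₖ: 0.0200, 0.1400, 0.3270, 0.6420, 1.0000
Σ (Xₖ−Xₖ₋₁)(Yₖ+Yₖ₋₁) = (1/5)(0.0200+0.0000) + (1/5)(0.1400+0.0200) + (1/5)(0.3270+0.1400) + (1/5)(0.6420+0.3270) + (1/5)(1.0000+0.6420)
  = 0.0040 + 0.0320 + 0.0934 + 0.1938 + 0.3284 = 0.6516
G = 1 − 0.6516 = 0.3484

0.348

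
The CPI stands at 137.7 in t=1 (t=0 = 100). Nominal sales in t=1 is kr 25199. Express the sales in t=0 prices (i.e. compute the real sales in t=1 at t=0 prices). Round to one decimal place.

Real = Nominal ÷ (Index/100) = 25199 ÷ (137.7/100)
     = 25199 ÷ 1.377 = 18299.9274

18299.9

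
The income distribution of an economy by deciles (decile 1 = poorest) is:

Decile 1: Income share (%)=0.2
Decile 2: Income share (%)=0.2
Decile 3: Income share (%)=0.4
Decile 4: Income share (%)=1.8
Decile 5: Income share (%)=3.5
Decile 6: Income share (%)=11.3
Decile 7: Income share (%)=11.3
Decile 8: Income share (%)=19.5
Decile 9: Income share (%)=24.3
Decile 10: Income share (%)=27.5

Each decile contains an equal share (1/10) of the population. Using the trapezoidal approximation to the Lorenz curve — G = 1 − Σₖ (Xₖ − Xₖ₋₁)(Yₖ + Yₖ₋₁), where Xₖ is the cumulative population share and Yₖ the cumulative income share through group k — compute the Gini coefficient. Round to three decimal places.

Cumulative income shares Yₖ: 0.0020, 0.0040, 0.0080, 0.0260, 0.0610, 0.1740, 0.2870, 0.4820, 0.7250, 1.0000
Σ (Xₖ−Xₖ₋₁)(Yₖ+Yₖ₋₁) = (1/10)(0.0020+0.0000) + (1/10)(0.0040+0.0020) + (1/10)(0.0080+0.0040) + (1/10)(0.0260+0.0080) + (1/10)(0.0610+0.0260) + (1/10)(0.1740+0.0610) + (1/10)(0.2870+0.1740) + (1/10)(0.4820+0.2870) + (1/10)(0.7250+0.4820) + (1/10)(1.0000+0.7250)
  = 0.0002 + 0.0006 + 0.0012 + 0.0034 + 0.0087 + 0.0235 + 0.0461 + 0.0769 + 0.1207 + 0.1725 = 0.4538
G = 1 − 0.4538 = 0.5462

0.546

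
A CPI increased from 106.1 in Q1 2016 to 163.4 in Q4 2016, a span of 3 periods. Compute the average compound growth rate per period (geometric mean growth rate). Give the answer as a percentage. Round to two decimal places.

15.48%

Growth factor = (163.4/106.1)^(1/3) = (1.540057)^(1/3) = 1.154814
Growth rate = 1.154814 − 1 = 0.154814 = 15.4814%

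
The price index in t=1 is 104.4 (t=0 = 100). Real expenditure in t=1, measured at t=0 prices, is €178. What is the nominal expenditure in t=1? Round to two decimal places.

Nominal = Real × (Index/100) = 178 × (104.4/100)
        = 178 × 1.044 = 185.8320

185.83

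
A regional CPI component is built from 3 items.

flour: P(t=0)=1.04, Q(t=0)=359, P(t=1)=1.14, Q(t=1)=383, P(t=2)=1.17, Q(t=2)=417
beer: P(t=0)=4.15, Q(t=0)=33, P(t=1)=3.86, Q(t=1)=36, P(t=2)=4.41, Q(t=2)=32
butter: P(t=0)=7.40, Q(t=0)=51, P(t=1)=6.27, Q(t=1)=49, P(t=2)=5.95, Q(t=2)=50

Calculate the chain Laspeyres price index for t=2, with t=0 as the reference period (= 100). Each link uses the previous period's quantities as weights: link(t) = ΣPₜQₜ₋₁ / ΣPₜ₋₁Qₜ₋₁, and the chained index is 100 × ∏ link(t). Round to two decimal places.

Link t=0→t=1:
ΣP(t=1)Q(t=0) = 1.14×359 + 3.86×33 + 6.27×51 = 409.26 + 127.38 + 319.77 = 856.41
ΣP(t=0)Q(t=0) = 1.04×359 + 4.15×33 + 7.40×51 = 373.36 + 136.95 + 377.4 = 887.71
link = 856.41/887.71 = 0.964741
Link t=1→t=2:
ΣP(t=2)Q(t=1) = 1.17×383 + 4.41×36 + 5.95×49 = 448.11 + 158.76 + 291.55 = 898.42
ΣP(t=1)Q(t=1) = 1.14×383 + 3.86×36 + 6.27×49 = 436.62 + 138.96 + 307.23 = 882.81
link = 898.42/882.81 = 1.017682
Chained index = 100 × 0.964741 × 1.017682 = 98.1799

98.18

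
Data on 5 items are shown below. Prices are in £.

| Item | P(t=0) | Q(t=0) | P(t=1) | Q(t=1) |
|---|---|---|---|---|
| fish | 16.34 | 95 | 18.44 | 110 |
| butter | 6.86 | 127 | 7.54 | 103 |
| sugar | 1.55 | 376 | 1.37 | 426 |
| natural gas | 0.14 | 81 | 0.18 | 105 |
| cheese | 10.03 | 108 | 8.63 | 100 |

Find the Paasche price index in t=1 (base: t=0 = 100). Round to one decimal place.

Paasche price index uses current-period quantities as weights.
ΣP(t=1)·Q(t=1) = 18.44×110 + 7.54×103 + 1.37×426 + 0.18×105 + 8.63×100 = 2028.4 + 776.62 + 583.62 + 18.9 + 863 = 4270.54
ΣP(t=0)·Q(t=1) = 16.34×110 + 6.86×103 + 1.55×426 + 0.14×105 + 10.03×100 = 1797.4 + 706.58 + 660.3 + 14.7 + 1003 = 4181.98
Index = 4270.54 / 4181.98 × 100 = 102.1177

102.1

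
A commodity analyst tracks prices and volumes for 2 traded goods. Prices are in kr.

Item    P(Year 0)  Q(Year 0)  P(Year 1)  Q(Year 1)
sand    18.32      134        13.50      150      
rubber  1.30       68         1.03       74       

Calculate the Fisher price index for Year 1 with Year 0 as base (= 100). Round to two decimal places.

Laspeyres component (base-period weights):
ΣP(Year 1)Q(Year 0) = 13.50×134 + 1.03×68 = 1809 + 70.04 = 1879.04
ΣP(Year 0)Q(Year 0) = 18.32×134 + 1.30×68 = 2454.88 + 88.4 = 2543.28
L = 1879.04 / 2543.28 × 100 = 73.8825
Paasche component (current-period weights):
ΣP(Year 1)Q(Year 1) = 13.50×150 + 1.03×74 = 2025 + 76.22 = 2101.22
ΣP(Year 0)Q(Year 1) = 18.32×150 + 1.30×74 = 2748 + 96.2 = 2844.2
P = 2101.22 / 2844.2 × 100 = 73.8774
Fisher = √(L × P) = √(73.8825 × 73.8774) = 73.8800

73.88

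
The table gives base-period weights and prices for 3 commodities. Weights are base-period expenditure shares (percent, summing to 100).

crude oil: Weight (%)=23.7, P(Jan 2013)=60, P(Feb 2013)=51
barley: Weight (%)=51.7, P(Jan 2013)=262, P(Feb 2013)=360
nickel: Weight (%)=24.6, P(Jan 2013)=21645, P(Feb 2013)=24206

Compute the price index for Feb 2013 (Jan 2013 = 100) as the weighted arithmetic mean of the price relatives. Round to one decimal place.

crude oil: 23.7 × (51/60) = 23.7 × 0.850000 = 20.1450
barley: 51.7 × (360/262) = 51.7 × 1.374046 = 71.0382
nickel: 24.6 × (24206/21645) = 24.6 × 1.118318 = 27.5106
Index = Σ wᵢ·(p₁ᵢ/p₀ᵢ) = 20.1450 + 71.0382 + 27.5106 = 118.6938

118.7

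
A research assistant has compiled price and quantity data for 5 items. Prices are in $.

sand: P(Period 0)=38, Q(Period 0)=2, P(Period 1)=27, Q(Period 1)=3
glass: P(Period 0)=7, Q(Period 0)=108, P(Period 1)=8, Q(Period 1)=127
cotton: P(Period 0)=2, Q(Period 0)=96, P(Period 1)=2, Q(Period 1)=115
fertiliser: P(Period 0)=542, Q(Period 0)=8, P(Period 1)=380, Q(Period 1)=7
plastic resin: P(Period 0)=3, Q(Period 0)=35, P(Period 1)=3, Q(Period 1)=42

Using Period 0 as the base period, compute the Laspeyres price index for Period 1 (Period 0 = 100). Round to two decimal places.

77.86

Laspeyres price index uses base-period quantities as weights.
ΣP(Period 1)·Q(Period 0) = 27×2 + 8×108 + 2×96 + 380×8 + 3×35 = 54 + 864 + 192 + 3040 + 105 = 4255
ΣP(Period 0)·Q(Period 0) = 38×2 + 7×108 + 2×96 + 542×8 + 3×35 = 76 + 756 + 192 + 4336 + 105 = 5465
Index = 4255 / 5465 × 100 = 77.8591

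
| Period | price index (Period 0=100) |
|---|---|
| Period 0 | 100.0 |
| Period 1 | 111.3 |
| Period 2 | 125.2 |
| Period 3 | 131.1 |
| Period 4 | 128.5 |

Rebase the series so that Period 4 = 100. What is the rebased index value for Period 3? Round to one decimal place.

102.0

Rebased(Period 3) = 131.1 / 128.5 × 100 = 102.0233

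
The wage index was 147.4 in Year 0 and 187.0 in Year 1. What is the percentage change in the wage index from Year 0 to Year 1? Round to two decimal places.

Change = (187.0 − 147.4) / 147.4 × 100
       = 39.6 / 147.4 × 100 = 26.8657%

26.87%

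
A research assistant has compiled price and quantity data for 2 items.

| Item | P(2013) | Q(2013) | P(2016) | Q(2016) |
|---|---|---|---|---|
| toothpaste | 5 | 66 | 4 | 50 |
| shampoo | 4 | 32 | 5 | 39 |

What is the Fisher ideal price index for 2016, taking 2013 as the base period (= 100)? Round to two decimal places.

Laspeyres component (base-period weights):
ΣP(2016)Q(2013) = 4×66 + 5×32 = 264 + 160 = 424
ΣP(2013)Q(2013) = 5×66 + 4×32 = 330 + 128 = 458
L = 424 / 458 × 100 = 92.5764
Paasche component (current-period weights):
ΣP(2016)Q(2016) = 4×50 + 5×39 = 200 + 195 = 395
ΣP(2013)Q(2016) = 5×50 + 4×39 = 250 + 156 = 406
P = 395 / 406 × 100 = 97.2906
Fisher = √(L × P) = √(92.5764 × 97.2906) = 94.9043

94.90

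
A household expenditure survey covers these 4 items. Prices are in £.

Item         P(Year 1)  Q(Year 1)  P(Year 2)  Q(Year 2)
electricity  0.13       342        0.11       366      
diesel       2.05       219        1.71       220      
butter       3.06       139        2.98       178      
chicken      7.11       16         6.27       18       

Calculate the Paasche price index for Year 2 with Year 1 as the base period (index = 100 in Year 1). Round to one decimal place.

Paasche price index uses current-period quantities as weights.
ΣP(Year 2)·Q(Year 2) = 0.11×366 + 1.71×220 + 2.98×178 + 6.27×18 = 40.26 + 376.2 + 530.44 + 112.86 = 1059.76
ΣP(Year 1)·Q(Year 2) = 0.13×366 + 2.05×220 + 3.06×178 + 7.11×18 = 47.58 + 451 + 544.68 + 127.98 = 1171.24
Index = 1059.76 / 1171.24 × 100 = 90.4819

90.5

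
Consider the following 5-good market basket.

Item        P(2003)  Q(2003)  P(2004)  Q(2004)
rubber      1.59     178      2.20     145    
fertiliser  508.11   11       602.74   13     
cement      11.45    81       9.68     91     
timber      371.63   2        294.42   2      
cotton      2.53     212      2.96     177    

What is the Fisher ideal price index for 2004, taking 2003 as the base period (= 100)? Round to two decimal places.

Laspeyres component (base-period weights):
ΣP(2004)Q(2003) = 2.20×178 + 602.74×11 + 9.68×81 + 294.42×2 + 2.96×212 = 391.6 + 6630.14 + 784.08 + 588.84 + 627.52 = 9022.18
ΣP(2003)Q(2003) = 1.59×178 + 508.11×11 + 11.45×81 + 371.63×2 + 2.53×212 = 283.02 + 5589.21 + 927.45 + 743.26 + 536.36 = 8079.3
L = 9022.18 / 8079.3 × 100 = 111.6703
Paasche component (current-period weights):
ΣP(2004)Q(2004) = 2.20×145 + 602.74×13 + 9.68×91 + 294.42×2 + 2.96×177 = 319 + 7835.62 + 880.88 + 588.84 + 523.92 = 10148.26
ΣP(2003)Q(2004) = 1.59×145 + 508.11×13 + 11.45×91 + 371.63×2 + 2.53×177 = 230.55 + 6605.43 + 1041.95 + 743.26 + 447.81 = 9069
P = 10148.26 / 9069 × 100 = 111.9005
Fisher = √(L × P) = √(111.6703 × 111.9005) = 111.7854

111.79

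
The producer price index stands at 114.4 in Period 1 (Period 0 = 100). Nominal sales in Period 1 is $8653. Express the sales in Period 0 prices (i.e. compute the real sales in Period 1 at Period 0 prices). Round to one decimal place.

7563.8

Real = Nominal ÷ (Index/100) = 8653 ÷ (114.4/100)
     = 8653 ÷ 1.144 = 7563.8112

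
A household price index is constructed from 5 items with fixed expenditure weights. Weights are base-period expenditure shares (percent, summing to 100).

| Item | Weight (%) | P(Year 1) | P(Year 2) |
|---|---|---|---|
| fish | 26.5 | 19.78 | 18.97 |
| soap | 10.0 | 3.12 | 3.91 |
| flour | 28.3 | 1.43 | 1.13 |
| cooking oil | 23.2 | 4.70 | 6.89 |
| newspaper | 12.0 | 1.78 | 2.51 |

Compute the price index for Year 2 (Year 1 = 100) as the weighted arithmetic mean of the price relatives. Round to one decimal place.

fish: 26.5 × (18.97/19.78) = 26.5 × 0.959050 = 25.4148
soap: 10.0 × (3.91/3.12) = 10.0 × 1.253205 = 12.5321
flour: 28.3 × (1.13/1.43) = 28.3 × 0.790210 = 22.3629
cooking oil: 23.2 × (6.89/4.70) = 23.2 × 1.465957 = 34.0102
newspaper: 12.0 × (2.51/1.78) = 12.0 × 1.410112 = 16.9213
Index = Σ wᵢ·(p₁ᵢ/p₀ᵢ) = 25.4148 + 12.5321 + 22.3629 + 34.0102 + 16.9213 = 111.2414

111.2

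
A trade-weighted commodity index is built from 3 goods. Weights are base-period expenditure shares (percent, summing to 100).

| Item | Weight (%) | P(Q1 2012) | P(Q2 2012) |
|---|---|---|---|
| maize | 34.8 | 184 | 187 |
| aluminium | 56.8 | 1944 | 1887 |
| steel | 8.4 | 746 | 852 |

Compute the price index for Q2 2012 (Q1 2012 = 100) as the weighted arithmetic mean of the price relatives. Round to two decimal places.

100.10

maize: 34.8 × (187/184) = 34.8 × 1.016304 = 35.3674
aluminium: 56.8 × (1887/1944) = 56.8 × 0.970679 = 55.1346
steel: 8.4 × (852/746) = 8.4 × 1.142091 = 9.5936
Index = Σ wᵢ·(p₁ᵢ/p₀ᵢ) = 35.3674 + 55.1346 + 9.5936 = 100.0955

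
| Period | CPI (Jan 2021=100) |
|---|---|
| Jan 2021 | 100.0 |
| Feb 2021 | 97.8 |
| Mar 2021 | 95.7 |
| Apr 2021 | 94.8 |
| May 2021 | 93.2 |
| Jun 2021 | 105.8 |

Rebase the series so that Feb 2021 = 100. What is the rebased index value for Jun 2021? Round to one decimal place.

Rebased(Jun 2021) = 105.8 / 97.8 × 100 = 108.1800

108.2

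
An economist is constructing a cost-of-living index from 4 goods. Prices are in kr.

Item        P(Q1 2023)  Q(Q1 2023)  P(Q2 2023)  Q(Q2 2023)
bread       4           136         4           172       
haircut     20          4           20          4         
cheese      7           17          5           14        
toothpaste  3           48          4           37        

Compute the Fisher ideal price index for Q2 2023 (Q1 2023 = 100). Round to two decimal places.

Laspeyres component (base-period weights):
ΣP(Q2 2023)Q(Q1 2023) = 4×136 + 20×4 + 5×17 + 4×48 = 544 + 80 + 85 + 192 = 901
ΣP(Q1 2023)Q(Q1 2023) = 4×136 + 20×4 + 7×17 + 3×48 = 544 + 80 + 119 + 144 = 887
L = 901 / 887 × 100 = 101.5784
Paasche component (current-period weights):
ΣP(Q2 2023)Q(Q2 2023) = 4×172 + 20×4 + 5×14 + 4×37 = 688 + 80 + 70 + 148 = 986
ΣP(Q1 2023)Q(Q2 2023) = 4×172 + 20×4 + 7×14 + 3×37 = 688 + 80 + 98 + 111 = 977
P = 986 / 977 × 100 = 100.9212
Fisher = √(L × P) = √(101.5784 × 100.9212) = 101.2492

101.25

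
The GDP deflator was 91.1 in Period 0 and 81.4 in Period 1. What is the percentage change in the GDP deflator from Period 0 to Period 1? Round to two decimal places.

-10.65%

Change = (81.4 − 91.1) / 91.1 × 100
       = -9.7 / 91.1 × 100 = -10.6476%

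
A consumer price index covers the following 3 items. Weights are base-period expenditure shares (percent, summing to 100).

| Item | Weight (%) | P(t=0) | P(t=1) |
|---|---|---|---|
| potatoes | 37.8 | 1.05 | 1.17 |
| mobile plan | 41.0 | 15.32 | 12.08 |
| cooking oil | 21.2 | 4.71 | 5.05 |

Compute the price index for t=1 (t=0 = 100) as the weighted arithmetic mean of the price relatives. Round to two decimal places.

potatoes: 37.8 × (1.17/1.05) = 37.8 × 1.114286 = 42.1200
mobile plan: 41.0 × (12.08/15.32) = 41.0 × 0.788512 = 32.3290
cooking oil: 21.2 × (5.05/4.71) = 21.2 × 1.072187 = 22.7304
Index = Σ wᵢ·(p₁ᵢ/p₀ᵢ) = 42.1200 + 32.3290 + 22.7304 = 97.1793

97.18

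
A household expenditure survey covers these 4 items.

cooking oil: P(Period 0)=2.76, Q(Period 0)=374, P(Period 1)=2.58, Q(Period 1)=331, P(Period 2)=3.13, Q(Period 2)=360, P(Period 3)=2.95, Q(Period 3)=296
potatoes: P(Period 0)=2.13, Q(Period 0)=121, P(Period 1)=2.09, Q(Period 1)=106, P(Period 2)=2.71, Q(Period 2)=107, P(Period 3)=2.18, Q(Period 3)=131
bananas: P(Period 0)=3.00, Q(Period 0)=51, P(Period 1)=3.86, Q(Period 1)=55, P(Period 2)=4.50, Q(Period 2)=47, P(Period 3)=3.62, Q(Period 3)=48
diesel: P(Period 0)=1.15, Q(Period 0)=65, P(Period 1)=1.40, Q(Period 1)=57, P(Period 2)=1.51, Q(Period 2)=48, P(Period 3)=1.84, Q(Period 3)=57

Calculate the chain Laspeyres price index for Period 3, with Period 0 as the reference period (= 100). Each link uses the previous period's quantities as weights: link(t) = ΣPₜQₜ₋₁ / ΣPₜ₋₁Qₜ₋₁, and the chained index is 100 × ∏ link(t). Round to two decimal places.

Link Period 0→Period 1:
ΣP(Period 1)Q(Period 0) = 2.58×374 + 2.09×121 + 3.86×51 + 1.40×65 = 964.92 + 252.89 + 196.86 + 91 = 1505.67
ΣP(Period 0)Q(Period 0) = 2.76×374 + 2.13×121 + 3.00×51 + 1.15×65 = 1032.24 + 257.73 + 153 + 74.75 = 1517.72
link = 1505.67/1517.72 = 0.992060
Link Period 1→Period 2:
ΣP(Period 2)Q(Period 1) = 3.13×331 + 2.71×106 + 4.50×55 + 1.51×57 = 1036.03 + 287.26 + 247.5 + 86.07 = 1656.86
ΣP(Period 1)Q(Period 1) = 2.58×331 + 2.09×106 + 3.86×55 + 1.40×57 = 853.98 + 221.54 + 212.3 + 79.8 = 1367.62
link = 1656.86/1367.62 = 1.211491
Link Period 2→Period 3:
ΣP(Period 3)Q(Period 2) = 2.95×360 + 2.18×107 + 3.62×47 + 1.84×48 = 1062 + 233.26 + 170.14 + 88.32 = 1553.72
ΣP(Period 2)Q(Period 2) = 3.13×360 + 2.71×107 + 4.50×47 + 1.51×48 = 1126.8 + 289.97 + 211.5 + 72.48 = 1700.75
link = 1553.72/1700.75 = 0.913550
Chained index = 100 × 0.992060 × 1.211491 × 0.913550 = 109.7971

109.80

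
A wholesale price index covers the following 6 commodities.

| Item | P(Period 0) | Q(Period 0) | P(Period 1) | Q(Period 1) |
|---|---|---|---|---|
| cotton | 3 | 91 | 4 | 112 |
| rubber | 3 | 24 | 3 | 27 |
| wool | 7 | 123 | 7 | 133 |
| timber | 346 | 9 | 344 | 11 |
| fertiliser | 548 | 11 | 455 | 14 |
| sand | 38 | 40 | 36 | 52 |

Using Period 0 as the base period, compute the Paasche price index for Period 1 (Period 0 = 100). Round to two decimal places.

Paasche price index uses current-period quantities as weights.
ΣP(Period 1)·Q(Period 1) = 4×112 + 3×27 + 7×133 + 344×11 + 455×14 + 36×52 = 448 + 81 + 931 + 3784 + 6370 + 1872 = 13486
ΣP(Period 0)·Q(Period 1) = 3×112 + 3×27 + 7×133 + 346×11 + 548×14 + 38×52 = 336 + 81 + 931 + 3806 + 7672 + 1976 = 14802
Index = 13486 / 14802 × 100 = 91.1093

91.11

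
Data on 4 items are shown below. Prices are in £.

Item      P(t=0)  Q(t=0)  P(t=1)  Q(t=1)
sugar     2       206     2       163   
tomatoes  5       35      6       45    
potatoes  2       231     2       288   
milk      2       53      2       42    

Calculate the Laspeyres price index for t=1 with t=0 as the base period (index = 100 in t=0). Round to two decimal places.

Laspeyres price index uses base-period quantities as weights.
ΣP(t=1)·Q(t=0) = 2×206 + 6×35 + 2×231 + 2×53 = 412 + 210 + 462 + 106 = 1190
ΣP(t=0)·Q(t=0) = 2×206 + 5×35 + 2×231 + 2×53 = 412 + 175 + 462 + 106 = 1155
Index = 1190 / 1155 × 100 = 103.0303

103.03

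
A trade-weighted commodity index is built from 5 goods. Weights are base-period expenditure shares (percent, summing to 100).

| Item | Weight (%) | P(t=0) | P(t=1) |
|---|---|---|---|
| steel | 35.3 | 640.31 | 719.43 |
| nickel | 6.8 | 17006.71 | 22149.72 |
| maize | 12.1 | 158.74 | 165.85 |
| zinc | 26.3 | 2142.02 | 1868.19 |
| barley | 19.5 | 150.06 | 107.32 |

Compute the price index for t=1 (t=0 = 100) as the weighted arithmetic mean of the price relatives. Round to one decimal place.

steel: 35.3 × (719.43/640.31) = 35.3 × 1.123565 = 39.6618
nickel: 6.8 × (22149.72/17006.71) = 6.8 × 1.302411 = 8.8564
maize: 12.1 × (165.85/158.74) = 12.1 × 1.044790 = 12.6420
zinc: 26.3 × (1868.19/2142.02) = 26.3 × 0.872163 = 22.9379
barley: 19.5 × (107.32/150.06) = 19.5 × 0.715181 = 13.9460
Index = Σ wᵢ·(p₁ᵢ/p₀ᵢ) = 39.6618 + 8.8564 + 12.6420 + 22.9379 + 13.9460 = 98.0441

98.0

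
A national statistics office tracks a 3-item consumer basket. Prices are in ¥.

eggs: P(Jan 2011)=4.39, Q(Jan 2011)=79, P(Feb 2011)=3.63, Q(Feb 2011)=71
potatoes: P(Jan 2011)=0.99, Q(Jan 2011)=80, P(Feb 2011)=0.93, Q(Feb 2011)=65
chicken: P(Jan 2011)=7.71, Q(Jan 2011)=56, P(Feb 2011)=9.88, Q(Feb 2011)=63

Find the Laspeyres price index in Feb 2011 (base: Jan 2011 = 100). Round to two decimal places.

106.61

Laspeyres price index uses base-period quantities as weights.
ΣP(Feb 2011)·Q(Jan 2011) = 3.63×79 + 0.93×80 + 9.88×56 = 286.77 + 74.4 + 553.28 = 914.45
ΣP(Jan 2011)·Q(Jan 2011) = 4.39×79 + 0.99×80 + 7.71×56 = 346.81 + 79.2 + 431.76 = 857.77
Index = 914.45 / 857.77 × 100 = 106.6078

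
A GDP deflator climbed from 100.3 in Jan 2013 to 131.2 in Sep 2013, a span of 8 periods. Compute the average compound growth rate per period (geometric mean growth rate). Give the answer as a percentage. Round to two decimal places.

3.41%

Growth factor = (131.2/100.3)^(1/8) = (1.308076)^(1/8) = 1.034139
Growth rate = 1.034139 − 1 = 0.034139 = 3.4139%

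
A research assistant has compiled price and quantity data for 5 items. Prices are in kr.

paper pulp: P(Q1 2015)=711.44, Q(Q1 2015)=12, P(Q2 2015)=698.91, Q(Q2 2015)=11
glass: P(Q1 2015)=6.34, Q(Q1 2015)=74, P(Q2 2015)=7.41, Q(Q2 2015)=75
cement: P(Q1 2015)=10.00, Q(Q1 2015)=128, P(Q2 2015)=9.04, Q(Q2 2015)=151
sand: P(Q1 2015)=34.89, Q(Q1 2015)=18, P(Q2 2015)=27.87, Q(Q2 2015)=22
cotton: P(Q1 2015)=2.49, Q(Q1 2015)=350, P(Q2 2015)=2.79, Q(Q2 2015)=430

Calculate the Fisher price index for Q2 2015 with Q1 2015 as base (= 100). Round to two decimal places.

Laspeyres component (base-period weights):
ΣP(Q2 2015)Q(Q1 2015) = 698.91×12 + 7.41×74 + 9.04×128 + 27.87×18 + 2.79×350 = 8386.92 + 548.34 + 1157.12 + 501.66 + 976.5 = 11570.54
ΣP(Q1 2015)Q(Q1 2015) = 711.44×12 + 6.34×74 + 10.00×128 + 34.89×18 + 2.49×350 = 8537.28 + 469.16 + 1280 + 628.02 + 871.5 = 11785.96
L = 11570.54 / 11785.96 × 100 = 98.1722
Paasche component (current-period weights):
ΣP(Q2 2015)Q(Q2 2015) = 698.91×11 + 7.41×75 + 9.04×151 + 27.87×22 + 2.79×430 = 7688.01 + 555.75 + 1365.04 + 613.14 + 1199.7 = 11421.64
ΣP(Q1 2015)Q(Q2 2015) = 711.44×11 + 6.34×75 + 10.00×151 + 34.89×22 + 2.49×430 = 7825.84 + 475.5 + 1510 + 767.58 + 1070.7 = 11649.62
P = 11421.64 / 11649.62 × 100 = 98.0430
Fisher = √(L × P) = √(98.1722 × 98.0430) = 98.1076

98.11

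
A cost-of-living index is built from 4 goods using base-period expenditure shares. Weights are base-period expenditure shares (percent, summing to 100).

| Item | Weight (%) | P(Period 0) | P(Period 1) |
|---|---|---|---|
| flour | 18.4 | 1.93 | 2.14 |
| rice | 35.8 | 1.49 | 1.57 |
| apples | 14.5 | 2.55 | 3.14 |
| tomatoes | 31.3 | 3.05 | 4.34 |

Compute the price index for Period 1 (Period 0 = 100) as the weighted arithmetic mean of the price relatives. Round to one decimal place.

flour: 18.4 × (2.14/1.93) = 18.4 × 1.108808 = 20.4021
rice: 35.8 × (1.57/1.49) = 35.8 × 1.053691 = 37.7221
apples: 14.5 × (3.14/2.55) = 14.5 × 1.231373 = 17.8549
tomatoes: 31.3 × (4.34/3.05) = 31.3 × 1.422951 = 44.5384
Index = Σ wᵢ·(p₁ᵢ/p₀ᵢ) = 20.4021 + 37.7221 + 17.8549 + 44.5384 = 120.5175

120.5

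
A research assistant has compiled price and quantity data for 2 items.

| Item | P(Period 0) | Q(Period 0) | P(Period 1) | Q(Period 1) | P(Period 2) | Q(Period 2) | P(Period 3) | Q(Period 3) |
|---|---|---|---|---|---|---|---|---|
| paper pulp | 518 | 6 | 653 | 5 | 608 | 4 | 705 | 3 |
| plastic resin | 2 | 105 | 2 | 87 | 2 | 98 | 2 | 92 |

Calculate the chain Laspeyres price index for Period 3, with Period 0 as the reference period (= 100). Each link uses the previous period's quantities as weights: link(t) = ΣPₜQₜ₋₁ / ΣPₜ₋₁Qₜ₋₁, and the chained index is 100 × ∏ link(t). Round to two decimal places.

Link Period 0→Period 1:
ΣP(Period 1)Q(Period 0) = 653×6 + 2×105 = 3918 + 210 = 4128
ΣP(Period 0)Q(Period 0) = 518×6 + 2×105 = 3108 + 210 = 3318
link = 4128/3318 = 1.244123
Link Period 1→Period 2:
ΣP(Period 2)Q(Period 1) = 608×5 + 2×87 = 3040 + 174 = 3214
ΣP(Period 1)Q(Period 1) = 653×5 + 2×87 = 3265 + 174 = 3439
link = 3214/3439 = 0.934574
Link Period 2→Period 3:
ΣP(Period 3)Q(Period 2) = 705×4 + 2×98 = 2820 + 196 = 3016
ΣP(Period 2)Q(Period 2) = 608×4 + 2×98 = 2432 + 196 = 2628
link = 3016/2628 = 1.147641
Chained index = 100 × 1.244123 × 0.934574 × 1.147641 = 133.4391

133.44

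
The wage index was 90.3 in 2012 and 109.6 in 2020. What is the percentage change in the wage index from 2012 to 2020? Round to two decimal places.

Change = (109.6 − 90.3) / 90.3 × 100
       = 19.3 / 90.3 × 100 = 21.3732%

21.37%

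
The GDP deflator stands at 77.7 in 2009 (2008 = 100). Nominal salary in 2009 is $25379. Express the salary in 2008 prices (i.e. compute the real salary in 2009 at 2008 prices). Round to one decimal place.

32662.8

Real = Nominal ÷ (Index/100) = 25379 ÷ (77.7/100)
     = 25379 ÷ 0.777 = 32662.8057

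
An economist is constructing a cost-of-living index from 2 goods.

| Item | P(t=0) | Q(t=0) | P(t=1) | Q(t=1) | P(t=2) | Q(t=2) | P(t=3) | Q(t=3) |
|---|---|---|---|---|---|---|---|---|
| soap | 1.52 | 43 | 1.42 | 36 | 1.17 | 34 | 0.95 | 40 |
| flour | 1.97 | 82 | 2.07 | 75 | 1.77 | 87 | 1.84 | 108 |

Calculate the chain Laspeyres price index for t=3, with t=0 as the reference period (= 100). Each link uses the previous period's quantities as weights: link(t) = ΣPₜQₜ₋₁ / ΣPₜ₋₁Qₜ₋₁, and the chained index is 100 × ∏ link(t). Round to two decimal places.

85.57

Link t=0→t=1:
ΣP(t=1)Q(t=0) = 1.42×43 + 2.07×82 = 61.06 + 169.74 = 230.8
ΣP(t=0)Q(t=0) = 1.52×43 + 1.97×82 = 65.36 + 161.54 = 226.9
link = 230.8/226.9 = 1.017188
Link t=1→t=2:
ΣP(t=2)Q(t=1) = 1.17×36 + 1.77×75 = 42.12 + 132.75 = 174.87
ΣP(t=1)Q(t=1) = 1.42×36 + 2.07×75 = 51.12 + 155.25 = 206.37
link = 174.87/206.37 = 0.847362
Link t=2→t=3:
ΣP(t=3)Q(t=2) = 0.95×34 + 1.84×87 = 32.3 + 160.08 = 192.38
ΣP(t=2)Q(t=2) = 1.17×34 + 1.77×87 = 39.78 + 153.99 = 193.77
link = 192.38/193.77 = 0.992827
Chained index = 100 × 1.017188 × 0.847362 × 0.992827 = 85.5743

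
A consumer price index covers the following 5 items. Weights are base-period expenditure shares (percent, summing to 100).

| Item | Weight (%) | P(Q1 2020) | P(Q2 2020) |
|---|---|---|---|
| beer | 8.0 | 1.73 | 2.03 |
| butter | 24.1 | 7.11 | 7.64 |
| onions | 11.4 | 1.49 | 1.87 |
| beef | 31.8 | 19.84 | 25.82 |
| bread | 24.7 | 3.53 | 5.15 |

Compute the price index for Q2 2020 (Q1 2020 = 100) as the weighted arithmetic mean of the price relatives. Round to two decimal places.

beer: 8.0 × (2.03/1.73) = 8.0 × 1.173410 = 9.3873
butter: 24.1 × (7.64/7.11) = 24.1 × 1.074543 = 25.8965
onions: 11.4 × (1.87/1.49) = 11.4 × 1.255034 = 14.3074
beef: 31.8 × (25.82/19.84) = 31.8 × 1.301411 = 41.3849
bread: 24.7 × (5.15/3.53) = 24.7 × 1.458924 = 36.0354
Index = Σ wᵢ·(p₁ᵢ/p₀ᵢ) = 9.3873 + 25.8965 + 14.3074 + 41.3849 + 36.0354 = 127.0114

127.01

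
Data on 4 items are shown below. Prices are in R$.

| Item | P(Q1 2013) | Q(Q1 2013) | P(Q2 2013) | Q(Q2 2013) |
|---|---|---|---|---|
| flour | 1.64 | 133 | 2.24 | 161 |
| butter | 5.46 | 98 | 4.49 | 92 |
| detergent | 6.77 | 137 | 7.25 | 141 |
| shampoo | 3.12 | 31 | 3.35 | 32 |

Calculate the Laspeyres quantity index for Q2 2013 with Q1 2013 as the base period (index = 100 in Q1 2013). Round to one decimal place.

Laspeyres quantity index uses base-period prices as weights.
ΣP(Q1 2013)·Q(Q2 2013) = 1.64×161 + 5.46×92 + 6.77×141 + 3.12×32 = 264.04 + 502.32 + 954.57 + 99.84 = 1820.77
ΣP(Q1 2013)·Q(Q1 2013) = 1.64×133 + 5.46×98 + 6.77×137 + 3.12×31 = 218.12 + 535.08 + 927.49 + 96.72 = 1777.41
Index = 1820.77 / 1777.41 × 100 = 102.4395

102.4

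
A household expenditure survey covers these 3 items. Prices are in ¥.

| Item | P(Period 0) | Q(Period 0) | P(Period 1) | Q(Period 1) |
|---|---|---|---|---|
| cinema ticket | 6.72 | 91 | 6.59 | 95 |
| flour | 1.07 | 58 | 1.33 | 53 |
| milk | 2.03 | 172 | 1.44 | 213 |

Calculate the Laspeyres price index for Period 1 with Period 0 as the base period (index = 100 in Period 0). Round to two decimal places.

Laspeyres price index uses base-period quantities as weights.
ΣP(Period 1)·Q(Period 0) = 6.59×91 + 1.33×58 + 1.44×172 = 599.69 + 77.14 + 247.68 = 924.51
ΣP(Period 0)·Q(Period 0) = 6.72×91 + 1.07×58 + 2.03×172 = 611.52 + 62.06 + 349.16 = 1022.74
Index = 924.51 / 1022.74 × 100 = 90.3954

90.40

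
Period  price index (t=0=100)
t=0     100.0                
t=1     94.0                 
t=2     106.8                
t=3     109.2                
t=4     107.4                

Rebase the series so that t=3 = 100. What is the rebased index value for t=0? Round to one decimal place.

Rebased(t=0) = 100.0 / 109.2 × 100 = 91.5751

91.6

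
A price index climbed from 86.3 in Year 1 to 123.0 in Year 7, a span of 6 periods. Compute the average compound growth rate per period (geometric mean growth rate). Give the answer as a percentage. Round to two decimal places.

Growth factor = (123.0/86.3)^(1/6) = (1.425261)^(1/6) = 1.060838
Growth rate = 1.060838 − 1 = 0.060838 = 6.0838%

6.08%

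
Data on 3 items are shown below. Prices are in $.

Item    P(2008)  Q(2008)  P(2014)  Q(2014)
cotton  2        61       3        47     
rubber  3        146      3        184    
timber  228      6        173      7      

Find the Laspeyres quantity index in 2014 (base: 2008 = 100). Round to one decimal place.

116.3

Laspeyres quantity index uses base-period prices as weights.
ΣP(2008)·Q(2014) = 2×47 + 3×184 + 228×7 = 94 + 552 + 1596 = 2242
ΣP(2008)·Q(2008) = 2×61 + 3×146 + 228×6 = 122 + 438 + 1368 = 1928
Index = 2242 / 1928 × 100 = 116.2863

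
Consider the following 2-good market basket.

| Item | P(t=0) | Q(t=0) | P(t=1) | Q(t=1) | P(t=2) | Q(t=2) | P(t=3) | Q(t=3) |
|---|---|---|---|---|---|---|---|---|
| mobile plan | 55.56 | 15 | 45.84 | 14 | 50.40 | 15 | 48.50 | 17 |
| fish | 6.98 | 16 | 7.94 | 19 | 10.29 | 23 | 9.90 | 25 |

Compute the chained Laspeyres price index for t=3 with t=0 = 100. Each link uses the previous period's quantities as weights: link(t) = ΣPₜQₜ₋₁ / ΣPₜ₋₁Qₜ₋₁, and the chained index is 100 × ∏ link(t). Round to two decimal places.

Link t=0→t=1:
ΣP(t=1)Q(t=0) = 45.84×15 + 7.94×16 = 687.6 + 127.04 = 814.64
ΣP(t=0)Q(t=0) = 55.56×15 + 6.98×16 = 833.4 + 111.68 = 945.08
link = 814.64/945.08 = 0.861980
Link t=1→t=2:
ΣP(t=2)Q(t=1) = 50.40×14 + 10.29×19 = 705.6 + 195.51 = 901.11
ΣP(t=1)Q(t=1) = 45.84×14 + 7.94×19 = 641.76 + 150.86 = 792.62
link = 901.11/792.62 = 1.136875
Link t=2→t=3:
ΣP(t=3)Q(t=2) = 48.50×15 + 9.90×23 = 727.5 + 227.7 = 955.2
ΣP(t=2)Q(t=2) = 50.40×15 + 10.29×23 = 756 + 236.67 = 992.67
link = 955.2/992.67 = 0.962253
Chained index = 100 × 0.861980 × 1.136875 × 0.962253 = 94.2973

94.30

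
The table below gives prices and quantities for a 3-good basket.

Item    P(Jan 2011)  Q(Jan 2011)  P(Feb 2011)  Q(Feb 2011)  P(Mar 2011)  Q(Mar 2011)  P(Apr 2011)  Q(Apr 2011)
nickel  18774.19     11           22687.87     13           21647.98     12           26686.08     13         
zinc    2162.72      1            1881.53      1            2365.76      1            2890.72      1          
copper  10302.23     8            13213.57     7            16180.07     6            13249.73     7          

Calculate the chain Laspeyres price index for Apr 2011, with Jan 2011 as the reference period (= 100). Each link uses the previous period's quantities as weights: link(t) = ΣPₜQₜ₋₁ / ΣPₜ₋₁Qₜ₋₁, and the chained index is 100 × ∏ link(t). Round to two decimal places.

Link Jan 2011→Feb 2011:
ΣP(Feb 2011)Q(Jan 2011) = 22687.87×11 + 1881.53×1 + 13213.57×8 = 249566.57 + 1881.53 + 105708.56 = 357156.66
ΣP(Jan 2011)Q(Jan 2011) = 18774.19×11 + 2162.72×1 + 10302.23×8 = 206516.09 + 2162.72 + 82417.84 = 291096.65
link = 357156.66/291096.65 = 1.226935
Link Feb 2011→Mar 2011:
ΣP(Mar 2011)Q(Feb 2011) = 21647.98×13 + 2365.76×1 + 16180.07×7 = 281423.74 + 2365.76 + 113260.49 = 397049.99
ΣP(Feb 2011)Q(Feb 2011) = 22687.87×13 + 1881.53×1 + 13213.57×7 = 294942.31 + 1881.53 + 92494.99 = 389318.83
link = 397049.99/389318.83 = 1.019858
Link Mar 2011→Apr 2011:
ΣP(Apr 2011)Q(Mar 2011) = 26686.08×12 + 2890.72×1 + 13249.73×6 = 320232.96 + 2890.72 + 79498.38 = 402622.06
ΣP(Mar 2011)Q(Mar 2011) = 21647.98×12 + 2365.76×1 + 16180.07×6 = 259775.76 + 2365.76 + 97080.42 = 359221.94
link = 402622.06/359221.94 = 1.120817
Chained index = 100 × 1.226935 × 1.019858 × 1.120817 = 140.2478

140.25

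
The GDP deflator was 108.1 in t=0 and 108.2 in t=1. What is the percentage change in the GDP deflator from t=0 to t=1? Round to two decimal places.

0.09%

Change = (108.2 − 108.1) / 108.1 × 100
       = 0.1 / 108.1 × 100 = 0.0925%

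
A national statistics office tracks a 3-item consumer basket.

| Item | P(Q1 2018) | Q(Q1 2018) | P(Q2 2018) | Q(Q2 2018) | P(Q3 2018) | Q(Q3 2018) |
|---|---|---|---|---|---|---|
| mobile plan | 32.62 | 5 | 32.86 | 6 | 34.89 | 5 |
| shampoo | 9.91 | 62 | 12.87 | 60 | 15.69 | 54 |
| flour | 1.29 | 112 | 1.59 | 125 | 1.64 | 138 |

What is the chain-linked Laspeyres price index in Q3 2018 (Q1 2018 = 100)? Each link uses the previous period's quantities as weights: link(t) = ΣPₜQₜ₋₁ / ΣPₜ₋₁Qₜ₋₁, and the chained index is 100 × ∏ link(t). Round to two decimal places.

143.55

Link Q1 2018→Q2 2018:
ΣP(Q2 2018)Q(Q1 2018) = 32.86×5 + 12.87×62 + 1.59×112 = 164.3 + 797.94 + 178.08 = 1140.32
ΣP(Q1 2018)Q(Q1 2018) = 32.62×5 + 9.91×62 + 1.29×112 = 163.1 + 614.42 + 144.48 = 922
link = 1140.32/922 = 1.236790
Link Q2 2018→Q3 2018:
ΣP(Q3 2018)Q(Q2 2018) = 34.89×6 + 15.69×60 + 1.64×125 = 209.34 + 941.4 + 205 = 1355.74
ΣP(Q2 2018)Q(Q2 2018) = 32.86×6 + 12.87×60 + 1.59×125 = 197.16 + 772.2 + 198.75 = 1168.11
link = 1355.74/1168.11 = 1.160627
Chained index = 100 × 1.236790 × 1.160627 = 143.5451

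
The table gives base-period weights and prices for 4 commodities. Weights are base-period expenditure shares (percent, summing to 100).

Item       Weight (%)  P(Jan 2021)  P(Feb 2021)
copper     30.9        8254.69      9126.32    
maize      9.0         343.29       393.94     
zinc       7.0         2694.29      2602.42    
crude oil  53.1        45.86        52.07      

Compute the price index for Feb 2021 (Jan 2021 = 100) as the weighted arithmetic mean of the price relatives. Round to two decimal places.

copper: 30.9 × (9126.32/8254.69) = 30.9 × 1.105592 = 34.1628
maize: 9.0 × (393.94/343.29) = 9.0 × 1.147543 = 10.3279
zinc: 7.0 × (2602.42/2694.29) = 7.0 × 0.965902 = 6.7613
crude oil: 53.1 × (52.07/45.86) = 53.1 × 1.135412 = 60.2904
Index = Σ wᵢ·(p₁ᵢ/p₀ᵢ) = 34.1628 + 10.3279 + 6.7613 + 60.2904 = 111.5424

111.54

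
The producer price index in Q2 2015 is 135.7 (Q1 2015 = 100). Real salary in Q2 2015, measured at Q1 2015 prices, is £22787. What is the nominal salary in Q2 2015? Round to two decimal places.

Nominal = Real × (Index/100) = 22787 × (135.7/100)
        = 22787 × 1.357 = 30921.9590

30921.96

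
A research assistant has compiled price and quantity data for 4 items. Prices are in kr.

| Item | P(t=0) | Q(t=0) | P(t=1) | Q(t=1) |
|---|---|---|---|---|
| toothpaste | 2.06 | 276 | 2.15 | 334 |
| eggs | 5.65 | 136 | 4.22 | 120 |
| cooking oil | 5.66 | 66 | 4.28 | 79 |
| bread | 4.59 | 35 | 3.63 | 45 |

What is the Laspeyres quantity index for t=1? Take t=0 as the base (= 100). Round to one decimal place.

107.9

Laspeyres quantity index uses base-period prices as weights.
ΣP(t=0)·Q(t=1) = 2.06×334 + 5.65×120 + 5.66×79 + 4.59×45 = 688.04 + 678 + 447.14 + 206.55 = 2019.73
ΣP(t=0)·Q(t=0) = 2.06×276 + 5.65×136 + 5.66×66 + 4.59×35 = 568.56 + 768.4 + 373.56 + 160.65 = 1871.17
Index = 2019.73 / 1871.17 × 100 = 107.9394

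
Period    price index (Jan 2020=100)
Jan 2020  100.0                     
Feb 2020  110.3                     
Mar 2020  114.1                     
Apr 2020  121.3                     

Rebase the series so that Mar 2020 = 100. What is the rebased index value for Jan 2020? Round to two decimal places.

Rebased(Jan 2020) = 100.0 / 114.1 × 100 = 87.6424

87.64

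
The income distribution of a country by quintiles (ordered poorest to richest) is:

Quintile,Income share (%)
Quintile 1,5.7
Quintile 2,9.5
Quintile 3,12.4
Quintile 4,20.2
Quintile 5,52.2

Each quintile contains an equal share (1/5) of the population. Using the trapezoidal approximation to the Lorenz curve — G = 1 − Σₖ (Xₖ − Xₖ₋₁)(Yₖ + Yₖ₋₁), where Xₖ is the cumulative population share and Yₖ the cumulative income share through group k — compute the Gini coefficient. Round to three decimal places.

0.415

Cumulative income shares Yₖ: 0.0570, 0.1520, 0.2760, 0.4780, 1.0000
Σ (Xₖ−Xₖ₋₁)(Yₖ+Yₖ₋₁) = (1/5)(0.0570+0.0000) + (1/5)(0.1520+0.0570) + (1/5)(0.2760+0.1520) + (1/5)(0.4780+0.2760) + (1/5)(1.0000+0.4780)
  = 0.0114 + 0.0418 + 0.0856 + 0.1508 + 0.2956 = 0.5852
G = 1 − 0.5852 = 0.4148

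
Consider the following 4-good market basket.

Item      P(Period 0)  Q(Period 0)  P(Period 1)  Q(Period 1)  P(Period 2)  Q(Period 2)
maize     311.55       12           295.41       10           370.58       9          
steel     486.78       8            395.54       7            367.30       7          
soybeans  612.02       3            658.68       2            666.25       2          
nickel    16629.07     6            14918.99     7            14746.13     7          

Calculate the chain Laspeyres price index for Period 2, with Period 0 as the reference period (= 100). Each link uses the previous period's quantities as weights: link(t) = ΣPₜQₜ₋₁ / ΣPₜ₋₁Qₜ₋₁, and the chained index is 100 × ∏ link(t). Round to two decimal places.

89.37

Link Period 0→Period 1:
ΣP(Period 1)Q(Period 0) = 295.41×12 + 395.54×8 + 658.68×3 + 14918.99×6 = 3544.92 + 3164.32 + 1976.04 + 89513.94 = 98199.22
ΣP(Period 0)Q(Period 0) = 311.55×12 + 486.78×8 + 612.02×3 + 16629.07×6 = 3738.6 + 3894.24 + 1836.06 + 99774.42 = 109243.32
link = 98199.22/109243.32 = 0.898904
Link Period 1→Period 2:
ΣP(Period 2)Q(Period 1) = 370.58×10 + 367.30×7 + 666.25×2 + 14746.13×7 = 3705.8 + 2571.1 + 1332.5 + 103222.91 = 110832.31
ΣP(Period 1)Q(Period 1) = 295.41×10 + 395.54×7 + 658.68×2 + 14918.99×7 = 2954.1 + 2768.78 + 1317.36 + 104432.93 = 111473.17
link = 110832.31/111473.17 = 0.994251
Chained index = 100 × 0.898904 × 0.994251 = 89.3736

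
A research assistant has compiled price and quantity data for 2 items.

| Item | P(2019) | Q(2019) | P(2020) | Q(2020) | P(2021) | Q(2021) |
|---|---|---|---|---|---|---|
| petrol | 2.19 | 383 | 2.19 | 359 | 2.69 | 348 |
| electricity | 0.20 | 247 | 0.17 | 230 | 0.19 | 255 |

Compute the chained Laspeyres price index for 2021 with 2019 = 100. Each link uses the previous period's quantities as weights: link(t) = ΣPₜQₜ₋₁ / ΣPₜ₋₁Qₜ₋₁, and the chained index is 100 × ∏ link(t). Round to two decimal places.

Link 2019→2020:
ΣP(2020)Q(2019) = 2.19×383 + 0.17×247 = 838.77 + 41.99 = 880.76
ΣP(2019)Q(2019) = 2.19×383 + 0.20×247 = 838.77 + 49.4 = 888.17
link = 880.76/888.17 = 0.991657
Link 2020→2021:
ΣP(2021)Q(2020) = 2.69×359 + 0.19×230 = 965.71 + 43.7 = 1009.41
ΣP(2020)Q(2020) = 2.19×359 + 0.17×230 = 786.21 + 39.1 = 825.31
link = 1009.41/825.31 = 1.223068
Chained index = 100 × 0.991657 × 1.223068 = 121.2864

121.29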